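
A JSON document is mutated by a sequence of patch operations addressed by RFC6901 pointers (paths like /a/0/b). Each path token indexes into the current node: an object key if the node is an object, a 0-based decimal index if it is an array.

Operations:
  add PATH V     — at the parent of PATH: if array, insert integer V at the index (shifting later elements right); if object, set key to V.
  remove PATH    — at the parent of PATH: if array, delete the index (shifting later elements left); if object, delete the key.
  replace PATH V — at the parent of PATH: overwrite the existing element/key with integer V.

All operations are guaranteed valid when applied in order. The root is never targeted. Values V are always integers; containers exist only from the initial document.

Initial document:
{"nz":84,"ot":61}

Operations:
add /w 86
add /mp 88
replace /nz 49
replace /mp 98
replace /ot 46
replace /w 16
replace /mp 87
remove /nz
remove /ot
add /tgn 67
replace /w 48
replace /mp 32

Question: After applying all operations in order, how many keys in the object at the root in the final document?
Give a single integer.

Answer: 3

Derivation:
After op 1 (add /w 86): {"nz":84,"ot":61,"w":86}
After op 2 (add /mp 88): {"mp":88,"nz":84,"ot":61,"w":86}
After op 3 (replace /nz 49): {"mp":88,"nz":49,"ot":61,"w":86}
After op 4 (replace /mp 98): {"mp":98,"nz":49,"ot":61,"w":86}
After op 5 (replace /ot 46): {"mp":98,"nz":49,"ot":46,"w":86}
After op 6 (replace /w 16): {"mp":98,"nz":49,"ot":46,"w":16}
After op 7 (replace /mp 87): {"mp":87,"nz":49,"ot":46,"w":16}
After op 8 (remove /nz): {"mp":87,"ot":46,"w":16}
After op 9 (remove /ot): {"mp":87,"w":16}
After op 10 (add /tgn 67): {"mp":87,"tgn":67,"w":16}
After op 11 (replace /w 48): {"mp":87,"tgn":67,"w":48}
After op 12 (replace /mp 32): {"mp":32,"tgn":67,"w":48}
Size at the root: 3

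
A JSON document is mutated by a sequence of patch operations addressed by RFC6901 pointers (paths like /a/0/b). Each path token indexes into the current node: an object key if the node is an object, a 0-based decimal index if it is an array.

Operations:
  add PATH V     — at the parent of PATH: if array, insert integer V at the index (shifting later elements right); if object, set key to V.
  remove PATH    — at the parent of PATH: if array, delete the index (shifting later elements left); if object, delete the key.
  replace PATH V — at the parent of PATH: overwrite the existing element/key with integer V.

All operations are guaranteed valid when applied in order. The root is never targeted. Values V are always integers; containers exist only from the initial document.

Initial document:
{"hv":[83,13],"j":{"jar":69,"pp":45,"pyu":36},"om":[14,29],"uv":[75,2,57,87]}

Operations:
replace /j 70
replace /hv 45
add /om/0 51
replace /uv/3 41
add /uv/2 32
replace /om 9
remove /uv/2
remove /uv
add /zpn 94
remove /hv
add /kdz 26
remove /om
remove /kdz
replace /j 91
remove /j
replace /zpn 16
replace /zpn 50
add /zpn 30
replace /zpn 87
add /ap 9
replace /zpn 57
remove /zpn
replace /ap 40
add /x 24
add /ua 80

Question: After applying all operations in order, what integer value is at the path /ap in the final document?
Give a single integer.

Answer: 40

Derivation:
After op 1 (replace /j 70): {"hv":[83,13],"j":70,"om":[14,29],"uv":[75,2,57,87]}
After op 2 (replace /hv 45): {"hv":45,"j":70,"om":[14,29],"uv":[75,2,57,87]}
After op 3 (add /om/0 51): {"hv":45,"j":70,"om":[51,14,29],"uv":[75,2,57,87]}
After op 4 (replace /uv/3 41): {"hv":45,"j":70,"om":[51,14,29],"uv":[75,2,57,41]}
After op 5 (add /uv/2 32): {"hv":45,"j":70,"om":[51,14,29],"uv":[75,2,32,57,41]}
After op 6 (replace /om 9): {"hv":45,"j":70,"om":9,"uv":[75,2,32,57,41]}
After op 7 (remove /uv/2): {"hv":45,"j":70,"om":9,"uv":[75,2,57,41]}
After op 8 (remove /uv): {"hv":45,"j":70,"om":9}
After op 9 (add /zpn 94): {"hv":45,"j":70,"om":9,"zpn":94}
After op 10 (remove /hv): {"j":70,"om":9,"zpn":94}
After op 11 (add /kdz 26): {"j":70,"kdz":26,"om":9,"zpn":94}
After op 12 (remove /om): {"j":70,"kdz":26,"zpn":94}
After op 13 (remove /kdz): {"j":70,"zpn":94}
After op 14 (replace /j 91): {"j":91,"zpn":94}
After op 15 (remove /j): {"zpn":94}
After op 16 (replace /zpn 16): {"zpn":16}
After op 17 (replace /zpn 50): {"zpn":50}
After op 18 (add /zpn 30): {"zpn":30}
After op 19 (replace /zpn 87): {"zpn":87}
After op 20 (add /ap 9): {"ap":9,"zpn":87}
After op 21 (replace /zpn 57): {"ap":9,"zpn":57}
After op 22 (remove /zpn): {"ap":9}
After op 23 (replace /ap 40): {"ap":40}
After op 24 (add /x 24): {"ap":40,"x":24}
After op 25 (add /ua 80): {"ap":40,"ua":80,"x":24}
Value at /ap: 40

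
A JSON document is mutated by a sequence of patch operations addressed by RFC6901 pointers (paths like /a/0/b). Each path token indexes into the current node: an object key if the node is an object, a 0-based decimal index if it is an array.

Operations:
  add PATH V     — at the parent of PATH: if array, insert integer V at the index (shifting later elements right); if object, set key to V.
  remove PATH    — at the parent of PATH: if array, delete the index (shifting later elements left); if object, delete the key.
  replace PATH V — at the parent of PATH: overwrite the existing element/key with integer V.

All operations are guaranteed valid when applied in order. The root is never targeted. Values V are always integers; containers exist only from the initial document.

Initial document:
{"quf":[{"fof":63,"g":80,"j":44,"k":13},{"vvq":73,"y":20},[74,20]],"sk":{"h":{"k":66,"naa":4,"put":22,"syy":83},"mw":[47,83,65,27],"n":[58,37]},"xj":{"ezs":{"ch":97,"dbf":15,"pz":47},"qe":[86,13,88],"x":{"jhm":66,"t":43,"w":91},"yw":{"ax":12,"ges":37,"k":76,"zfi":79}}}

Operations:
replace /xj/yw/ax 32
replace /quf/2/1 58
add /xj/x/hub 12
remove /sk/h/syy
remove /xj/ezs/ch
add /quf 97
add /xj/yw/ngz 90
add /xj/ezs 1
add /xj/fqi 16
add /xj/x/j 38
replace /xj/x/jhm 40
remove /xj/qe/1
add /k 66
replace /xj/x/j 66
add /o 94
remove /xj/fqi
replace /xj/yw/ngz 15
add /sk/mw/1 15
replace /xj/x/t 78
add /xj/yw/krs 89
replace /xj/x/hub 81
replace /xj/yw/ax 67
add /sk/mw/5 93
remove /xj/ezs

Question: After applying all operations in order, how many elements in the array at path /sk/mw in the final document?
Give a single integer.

Answer: 6

Derivation:
After op 1 (replace /xj/yw/ax 32): {"quf":[{"fof":63,"g":80,"j":44,"k":13},{"vvq":73,"y":20},[74,20]],"sk":{"h":{"k":66,"naa":4,"put":22,"syy":83},"mw":[47,83,65,27],"n":[58,37]},"xj":{"ezs":{"ch":97,"dbf":15,"pz":47},"qe":[86,13,88],"x":{"jhm":66,"t":43,"w":91},"yw":{"ax":32,"ges":37,"k":76,"zfi":79}}}
After op 2 (replace /quf/2/1 58): {"quf":[{"fof":63,"g":80,"j":44,"k":13},{"vvq":73,"y":20},[74,58]],"sk":{"h":{"k":66,"naa":4,"put":22,"syy":83},"mw":[47,83,65,27],"n":[58,37]},"xj":{"ezs":{"ch":97,"dbf":15,"pz":47},"qe":[86,13,88],"x":{"jhm":66,"t":43,"w":91},"yw":{"ax":32,"ges":37,"k":76,"zfi":79}}}
After op 3 (add /xj/x/hub 12): {"quf":[{"fof":63,"g":80,"j":44,"k":13},{"vvq":73,"y":20},[74,58]],"sk":{"h":{"k":66,"naa":4,"put":22,"syy":83},"mw":[47,83,65,27],"n":[58,37]},"xj":{"ezs":{"ch":97,"dbf":15,"pz":47},"qe":[86,13,88],"x":{"hub":12,"jhm":66,"t":43,"w":91},"yw":{"ax":32,"ges":37,"k":76,"zfi":79}}}
After op 4 (remove /sk/h/syy): {"quf":[{"fof":63,"g":80,"j":44,"k":13},{"vvq":73,"y":20},[74,58]],"sk":{"h":{"k":66,"naa":4,"put":22},"mw":[47,83,65,27],"n":[58,37]},"xj":{"ezs":{"ch":97,"dbf":15,"pz":47},"qe":[86,13,88],"x":{"hub":12,"jhm":66,"t":43,"w":91},"yw":{"ax":32,"ges":37,"k":76,"zfi":79}}}
After op 5 (remove /xj/ezs/ch): {"quf":[{"fof":63,"g":80,"j":44,"k":13},{"vvq":73,"y":20},[74,58]],"sk":{"h":{"k":66,"naa":4,"put":22},"mw":[47,83,65,27],"n":[58,37]},"xj":{"ezs":{"dbf":15,"pz":47},"qe":[86,13,88],"x":{"hub":12,"jhm":66,"t":43,"w":91},"yw":{"ax":32,"ges":37,"k":76,"zfi":79}}}
After op 6 (add /quf 97): {"quf":97,"sk":{"h":{"k":66,"naa":4,"put":22},"mw":[47,83,65,27],"n":[58,37]},"xj":{"ezs":{"dbf":15,"pz":47},"qe":[86,13,88],"x":{"hub":12,"jhm":66,"t":43,"w":91},"yw":{"ax":32,"ges":37,"k":76,"zfi":79}}}
After op 7 (add /xj/yw/ngz 90): {"quf":97,"sk":{"h":{"k":66,"naa":4,"put":22},"mw":[47,83,65,27],"n":[58,37]},"xj":{"ezs":{"dbf":15,"pz":47},"qe":[86,13,88],"x":{"hub":12,"jhm":66,"t":43,"w":91},"yw":{"ax":32,"ges":37,"k":76,"ngz":90,"zfi":79}}}
After op 8 (add /xj/ezs 1): {"quf":97,"sk":{"h":{"k":66,"naa":4,"put":22},"mw":[47,83,65,27],"n":[58,37]},"xj":{"ezs":1,"qe":[86,13,88],"x":{"hub":12,"jhm":66,"t":43,"w":91},"yw":{"ax":32,"ges":37,"k":76,"ngz":90,"zfi":79}}}
After op 9 (add /xj/fqi 16): {"quf":97,"sk":{"h":{"k":66,"naa":4,"put":22},"mw":[47,83,65,27],"n":[58,37]},"xj":{"ezs":1,"fqi":16,"qe":[86,13,88],"x":{"hub":12,"jhm":66,"t":43,"w":91},"yw":{"ax":32,"ges":37,"k":76,"ngz":90,"zfi":79}}}
After op 10 (add /xj/x/j 38): {"quf":97,"sk":{"h":{"k":66,"naa":4,"put":22},"mw":[47,83,65,27],"n":[58,37]},"xj":{"ezs":1,"fqi":16,"qe":[86,13,88],"x":{"hub":12,"j":38,"jhm":66,"t":43,"w":91},"yw":{"ax":32,"ges":37,"k":76,"ngz":90,"zfi":79}}}
After op 11 (replace /xj/x/jhm 40): {"quf":97,"sk":{"h":{"k":66,"naa":4,"put":22},"mw":[47,83,65,27],"n":[58,37]},"xj":{"ezs":1,"fqi":16,"qe":[86,13,88],"x":{"hub":12,"j":38,"jhm":40,"t":43,"w":91},"yw":{"ax":32,"ges":37,"k":76,"ngz":90,"zfi":79}}}
After op 12 (remove /xj/qe/1): {"quf":97,"sk":{"h":{"k":66,"naa":4,"put":22},"mw":[47,83,65,27],"n":[58,37]},"xj":{"ezs":1,"fqi":16,"qe":[86,88],"x":{"hub":12,"j":38,"jhm":40,"t":43,"w":91},"yw":{"ax":32,"ges":37,"k":76,"ngz":90,"zfi":79}}}
After op 13 (add /k 66): {"k":66,"quf":97,"sk":{"h":{"k":66,"naa":4,"put":22},"mw":[47,83,65,27],"n":[58,37]},"xj":{"ezs":1,"fqi":16,"qe":[86,88],"x":{"hub":12,"j":38,"jhm":40,"t":43,"w":91},"yw":{"ax":32,"ges":37,"k":76,"ngz":90,"zfi":79}}}
After op 14 (replace /xj/x/j 66): {"k":66,"quf":97,"sk":{"h":{"k":66,"naa":4,"put":22},"mw":[47,83,65,27],"n":[58,37]},"xj":{"ezs":1,"fqi":16,"qe":[86,88],"x":{"hub":12,"j":66,"jhm":40,"t":43,"w":91},"yw":{"ax":32,"ges":37,"k":76,"ngz":90,"zfi":79}}}
After op 15 (add /o 94): {"k":66,"o":94,"quf":97,"sk":{"h":{"k":66,"naa":4,"put":22},"mw":[47,83,65,27],"n":[58,37]},"xj":{"ezs":1,"fqi":16,"qe":[86,88],"x":{"hub":12,"j":66,"jhm":40,"t":43,"w":91},"yw":{"ax":32,"ges":37,"k":76,"ngz":90,"zfi":79}}}
After op 16 (remove /xj/fqi): {"k":66,"o":94,"quf":97,"sk":{"h":{"k":66,"naa":4,"put":22},"mw":[47,83,65,27],"n":[58,37]},"xj":{"ezs":1,"qe":[86,88],"x":{"hub":12,"j":66,"jhm":40,"t":43,"w":91},"yw":{"ax":32,"ges":37,"k":76,"ngz":90,"zfi":79}}}
After op 17 (replace /xj/yw/ngz 15): {"k":66,"o":94,"quf":97,"sk":{"h":{"k":66,"naa":4,"put":22},"mw":[47,83,65,27],"n":[58,37]},"xj":{"ezs":1,"qe":[86,88],"x":{"hub":12,"j":66,"jhm":40,"t":43,"w":91},"yw":{"ax":32,"ges":37,"k":76,"ngz":15,"zfi":79}}}
After op 18 (add /sk/mw/1 15): {"k":66,"o":94,"quf":97,"sk":{"h":{"k":66,"naa":4,"put":22},"mw":[47,15,83,65,27],"n":[58,37]},"xj":{"ezs":1,"qe":[86,88],"x":{"hub":12,"j":66,"jhm":40,"t":43,"w":91},"yw":{"ax":32,"ges":37,"k":76,"ngz":15,"zfi":79}}}
After op 19 (replace /xj/x/t 78): {"k":66,"o":94,"quf":97,"sk":{"h":{"k":66,"naa":4,"put":22},"mw":[47,15,83,65,27],"n":[58,37]},"xj":{"ezs":1,"qe":[86,88],"x":{"hub":12,"j":66,"jhm":40,"t":78,"w":91},"yw":{"ax":32,"ges":37,"k":76,"ngz":15,"zfi":79}}}
After op 20 (add /xj/yw/krs 89): {"k":66,"o":94,"quf":97,"sk":{"h":{"k":66,"naa":4,"put":22},"mw":[47,15,83,65,27],"n":[58,37]},"xj":{"ezs":1,"qe":[86,88],"x":{"hub":12,"j":66,"jhm":40,"t":78,"w":91},"yw":{"ax":32,"ges":37,"k":76,"krs":89,"ngz":15,"zfi":79}}}
After op 21 (replace /xj/x/hub 81): {"k":66,"o":94,"quf":97,"sk":{"h":{"k":66,"naa":4,"put":22},"mw":[47,15,83,65,27],"n":[58,37]},"xj":{"ezs":1,"qe":[86,88],"x":{"hub":81,"j":66,"jhm":40,"t":78,"w":91},"yw":{"ax":32,"ges":37,"k":76,"krs":89,"ngz":15,"zfi":79}}}
After op 22 (replace /xj/yw/ax 67): {"k":66,"o":94,"quf":97,"sk":{"h":{"k":66,"naa":4,"put":22},"mw":[47,15,83,65,27],"n":[58,37]},"xj":{"ezs":1,"qe":[86,88],"x":{"hub":81,"j":66,"jhm":40,"t":78,"w":91},"yw":{"ax":67,"ges":37,"k":76,"krs":89,"ngz":15,"zfi":79}}}
After op 23 (add /sk/mw/5 93): {"k":66,"o":94,"quf":97,"sk":{"h":{"k":66,"naa":4,"put":22},"mw":[47,15,83,65,27,93],"n":[58,37]},"xj":{"ezs":1,"qe":[86,88],"x":{"hub":81,"j":66,"jhm":40,"t":78,"w":91},"yw":{"ax":67,"ges":37,"k":76,"krs":89,"ngz":15,"zfi":79}}}
After op 24 (remove /xj/ezs): {"k":66,"o":94,"quf":97,"sk":{"h":{"k":66,"naa":4,"put":22},"mw":[47,15,83,65,27,93],"n":[58,37]},"xj":{"qe":[86,88],"x":{"hub":81,"j":66,"jhm":40,"t":78,"w":91},"yw":{"ax":67,"ges":37,"k":76,"krs":89,"ngz":15,"zfi":79}}}
Size at path /sk/mw: 6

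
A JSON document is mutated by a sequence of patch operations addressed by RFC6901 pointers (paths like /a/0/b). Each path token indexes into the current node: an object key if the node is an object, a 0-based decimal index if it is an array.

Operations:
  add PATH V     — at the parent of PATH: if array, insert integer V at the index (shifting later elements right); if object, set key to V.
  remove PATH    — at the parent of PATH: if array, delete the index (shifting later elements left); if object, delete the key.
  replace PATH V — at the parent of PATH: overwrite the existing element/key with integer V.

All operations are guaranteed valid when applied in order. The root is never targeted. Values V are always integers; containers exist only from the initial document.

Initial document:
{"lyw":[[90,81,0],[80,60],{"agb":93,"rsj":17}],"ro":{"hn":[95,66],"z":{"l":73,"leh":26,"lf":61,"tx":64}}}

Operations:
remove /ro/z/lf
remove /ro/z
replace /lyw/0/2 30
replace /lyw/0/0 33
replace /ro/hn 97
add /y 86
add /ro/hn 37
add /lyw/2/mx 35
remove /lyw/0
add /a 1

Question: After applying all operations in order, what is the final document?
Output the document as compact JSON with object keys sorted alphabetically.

Answer: {"a":1,"lyw":[[80,60],{"agb":93,"mx":35,"rsj":17}],"ro":{"hn":37},"y":86}

Derivation:
After op 1 (remove /ro/z/lf): {"lyw":[[90,81,0],[80,60],{"agb":93,"rsj":17}],"ro":{"hn":[95,66],"z":{"l":73,"leh":26,"tx":64}}}
After op 2 (remove /ro/z): {"lyw":[[90,81,0],[80,60],{"agb":93,"rsj":17}],"ro":{"hn":[95,66]}}
After op 3 (replace /lyw/0/2 30): {"lyw":[[90,81,30],[80,60],{"agb":93,"rsj":17}],"ro":{"hn":[95,66]}}
After op 4 (replace /lyw/0/0 33): {"lyw":[[33,81,30],[80,60],{"agb":93,"rsj":17}],"ro":{"hn":[95,66]}}
After op 5 (replace /ro/hn 97): {"lyw":[[33,81,30],[80,60],{"agb":93,"rsj":17}],"ro":{"hn":97}}
After op 6 (add /y 86): {"lyw":[[33,81,30],[80,60],{"agb":93,"rsj":17}],"ro":{"hn":97},"y":86}
After op 7 (add /ro/hn 37): {"lyw":[[33,81,30],[80,60],{"agb":93,"rsj":17}],"ro":{"hn":37},"y":86}
After op 8 (add /lyw/2/mx 35): {"lyw":[[33,81,30],[80,60],{"agb":93,"mx":35,"rsj":17}],"ro":{"hn":37},"y":86}
After op 9 (remove /lyw/0): {"lyw":[[80,60],{"agb":93,"mx":35,"rsj":17}],"ro":{"hn":37},"y":86}
After op 10 (add /a 1): {"a":1,"lyw":[[80,60],{"agb":93,"mx":35,"rsj":17}],"ro":{"hn":37},"y":86}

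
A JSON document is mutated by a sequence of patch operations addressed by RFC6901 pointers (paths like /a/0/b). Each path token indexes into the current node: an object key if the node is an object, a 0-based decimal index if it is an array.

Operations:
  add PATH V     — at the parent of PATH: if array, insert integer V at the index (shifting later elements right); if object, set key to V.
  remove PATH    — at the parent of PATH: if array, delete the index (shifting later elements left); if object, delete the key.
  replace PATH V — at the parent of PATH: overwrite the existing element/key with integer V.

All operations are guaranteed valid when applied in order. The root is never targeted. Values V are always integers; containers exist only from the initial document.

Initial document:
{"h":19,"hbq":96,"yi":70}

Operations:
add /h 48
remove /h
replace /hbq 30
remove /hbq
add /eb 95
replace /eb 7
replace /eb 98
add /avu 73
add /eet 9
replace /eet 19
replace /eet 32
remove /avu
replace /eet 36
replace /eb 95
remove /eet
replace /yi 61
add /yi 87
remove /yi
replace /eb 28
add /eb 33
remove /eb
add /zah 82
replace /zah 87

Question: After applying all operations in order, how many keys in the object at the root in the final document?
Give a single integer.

After op 1 (add /h 48): {"h":48,"hbq":96,"yi":70}
After op 2 (remove /h): {"hbq":96,"yi":70}
After op 3 (replace /hbq 30): {"hbq":30,"yi":70}
After op 4 (remove /hbq): {"yi":70}
After op 5 (add /eb 95): {"eb":95,"yi":70}
After op 6 (replace /eb 7): {"eb":7,"yi":70}
After op 7 (replace /eb 98): {"eb":98,"yi":70}
After op 8 (add /avu 73): {"avu":73,"eb":98,"yi":70}
After op 9 (add /eet 9): {"avu":73,"eb":98,"eet":9,"yi":70}
After op 10 (replace /eet 19): {"avu":73,"eb":98,"eet":19,"yi":70}
After op 11 (replace /eet 32): {"avu":73,"eb":98,"eet":32,"yi":70}
After op 12 (remove /avu): {"eb":98,"eet":32,"yi":70}
After op 13 (replace /eet 36): {"eb":98,"eet":36,"yi":70}
After op 14 (replace /eb 95): {"eb":95,"eet":36,"yi":70}
After op 15 (remove /eet): {"eb":95,"yi":70}
After op 16 (replace /yi 61): {"eb":95,"yi":61}
After op 17 (add /yi 87): {"eb":95,"yi":87}
After op 18 (remove /yi): {"eb":95}
After op 19 (replace /eb 28): {"eb":28}
After op 20 (add /eb 33): {"eb":33}
After op 21 (remove /eb): {}
After op 22 (add /zah 82): {"zah":82}
After op 23 (replace /zah 87): {"zah":87}
Size at the root: 1

Answer: 1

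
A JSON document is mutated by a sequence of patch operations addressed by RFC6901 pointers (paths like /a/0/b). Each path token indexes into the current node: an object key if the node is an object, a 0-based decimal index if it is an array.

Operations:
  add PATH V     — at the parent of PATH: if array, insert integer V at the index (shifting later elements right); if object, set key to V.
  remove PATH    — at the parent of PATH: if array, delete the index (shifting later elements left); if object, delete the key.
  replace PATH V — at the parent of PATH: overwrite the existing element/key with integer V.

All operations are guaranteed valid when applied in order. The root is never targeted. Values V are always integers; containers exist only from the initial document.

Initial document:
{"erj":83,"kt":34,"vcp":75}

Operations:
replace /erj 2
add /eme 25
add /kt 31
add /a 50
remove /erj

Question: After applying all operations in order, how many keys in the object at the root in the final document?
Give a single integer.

Answer: 4

Derivation:
After op 1 (replace /erj 2): {"erj":2,"kt":34,"vcp":75}
After op 2 (add /eme 25): {"eme":25,"erj":2,"kt":34,"vcp":75}
After op 3 (add /kt 31): {"eme":25,"erj":2,"kt":31,"vcp":75}
After op 4 (add /a 50): {"a":50,"eme":25,"erj":2,"kt":31,"vcp":75}
After op 5 (remove /erj): {"a":50,"eme":25,"kt":31,"vcp":75}
Size at the root: 4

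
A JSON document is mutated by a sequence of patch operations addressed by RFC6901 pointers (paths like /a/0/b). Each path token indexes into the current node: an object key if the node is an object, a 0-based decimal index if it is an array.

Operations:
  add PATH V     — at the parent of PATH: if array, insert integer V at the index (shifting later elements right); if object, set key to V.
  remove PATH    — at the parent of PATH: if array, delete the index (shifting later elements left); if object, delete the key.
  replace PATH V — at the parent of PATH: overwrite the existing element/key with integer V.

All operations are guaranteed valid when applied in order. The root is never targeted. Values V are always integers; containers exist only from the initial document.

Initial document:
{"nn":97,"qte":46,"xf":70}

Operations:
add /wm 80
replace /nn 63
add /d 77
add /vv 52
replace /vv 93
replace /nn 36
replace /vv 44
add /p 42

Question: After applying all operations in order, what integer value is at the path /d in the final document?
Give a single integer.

After op 1 (add /wm 80): {"nn":97,"qte":46,"wm":80,"xf":70}
After op 2 (replace /nn 63): {"nn":63,"qte":46,"wm":80,"xf":70}
After op 3 (add /d 77): {"d":77,"nn":63,"qte":46,"wm":80,"xf":70}
After op 4 (add /vv 52): {"d":77,"nn":63,"qte":46,"vv":52,"wm":80,"xf":70}
After op 5 (replace /vv 93): {"d":77,"nn":63,"qte":46,"vv":93,"wm":80,"xf":70}
After op 6 (replace /nn 36): {"d":77,"nn":36,"qte":46,"vv":93,"wm":80,"xf":70}
After op 7 (replace /vv 44): {"d":77,"nn":36,"qte":46,"vv":44,"wm":80,"xf":70}
After op 8 (add /p 42): {"d":77,"nn":36,"p":42,"qte":46,"vv":44,"wm":80,"xf":70}
Value at /d: 77

Answer: 77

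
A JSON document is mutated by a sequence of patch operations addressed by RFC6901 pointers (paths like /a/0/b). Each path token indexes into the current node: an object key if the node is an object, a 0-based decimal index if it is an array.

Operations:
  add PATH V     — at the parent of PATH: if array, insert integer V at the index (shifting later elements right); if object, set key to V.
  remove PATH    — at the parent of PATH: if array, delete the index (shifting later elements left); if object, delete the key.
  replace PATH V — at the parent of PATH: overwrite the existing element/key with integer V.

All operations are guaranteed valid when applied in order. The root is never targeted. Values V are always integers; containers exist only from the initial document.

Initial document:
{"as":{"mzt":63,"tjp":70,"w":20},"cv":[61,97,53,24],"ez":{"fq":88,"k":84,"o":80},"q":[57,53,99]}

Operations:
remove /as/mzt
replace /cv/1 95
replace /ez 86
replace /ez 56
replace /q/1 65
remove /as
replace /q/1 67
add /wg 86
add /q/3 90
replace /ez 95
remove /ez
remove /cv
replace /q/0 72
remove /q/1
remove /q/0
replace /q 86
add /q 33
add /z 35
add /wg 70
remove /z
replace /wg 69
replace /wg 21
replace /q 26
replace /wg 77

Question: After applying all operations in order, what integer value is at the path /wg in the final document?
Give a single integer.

After op 1 (remove /as/mzt): {"as":{"tjp":70,"w":20},"cv":[61,97,53,24],"ez":{"fq":88,"k":84,"o":80},"q":[57,53,99]}
After op 2 (replace /cv/1 95): {"as":{"tjp":70,"w":20},"cv":[61,95,53,24],"ez":{"fq":88,"k":84,"o":80},"q":[57,53,99]}
After op 3 (replace /ez 86): {"as":{"tjp":70,"w":20},"cv":[61,95,53,24],"ez":86,"q":[57,53,99]}
After op 4 (replace /ez 56): {"as":{"tjp":70,"w":20},"cv":[61,95,53,24],"ez":56,"q":[57,53,99]}
After op 5 (replace /q/1 65): {"as":{"tjp":70,"w":20},"cv":[61,95,53,24],"ez":56,"q":[57,65,99]}
After op 6 (remove /as): {"cv":[61,95,53,24],"ez":56,"q":[57,65,99]}
After op 7 (replace /q/1 67): {"cv":[61,95,53,24],"ez":56,"q":[57,67,99]}
After op 8 (add /wg 86): {"cv":[61,95,53,24],"ez":56,"q":[57,67,99],"wg":86}
After op 9 (add /q/3 90): {"cv":[61,95,53,24],"ez":56,"q":[57,67,99,90],"wg":86}
After op 10 (replace /ez 95): {"cv":[61,95,53,24],"ez":95,"q":[57,67,99,90],"wg":86}
After op 11 (remove /ez): {"cv":[61,95,53,24],"q":[57,67,99,90],"wg":86}
After op 12 (remove /cv): {"q":[57,67,99,90],"wg":86}
After op 13 (replace /q/0 72): {"q":[72,67,99,90],"wg":86}
After op 14 (remove /q/1): {"q":[72,99,90],"wg":86}
After op 15 (remove /q/0): {"q":[99,90],"wg":86}
After op 16 (replace /q 86): {"q":86,"wg":86}
After op 17 (add /q 33): {"q":33,"wg":86}
After op 18 (add /z 35): {"q":33,"wg":86,"z":35}
After op 19 (add /wg 70): {"q":33,"wg":70,"z":35}
After op 20 (remove /z): {"q":33,"wg":70}
After op 21 (replace /wg 69): {"q":33,"wg":69}
After op 22 (replace /wg 21): {"q":33,"wg":21}
After op 23 (replace /q 26): {"q":26,"wg":21}
After op 24 (replace /wg 77): {"q":26,"wg":77}
Value at /wg: 77

Answer: 77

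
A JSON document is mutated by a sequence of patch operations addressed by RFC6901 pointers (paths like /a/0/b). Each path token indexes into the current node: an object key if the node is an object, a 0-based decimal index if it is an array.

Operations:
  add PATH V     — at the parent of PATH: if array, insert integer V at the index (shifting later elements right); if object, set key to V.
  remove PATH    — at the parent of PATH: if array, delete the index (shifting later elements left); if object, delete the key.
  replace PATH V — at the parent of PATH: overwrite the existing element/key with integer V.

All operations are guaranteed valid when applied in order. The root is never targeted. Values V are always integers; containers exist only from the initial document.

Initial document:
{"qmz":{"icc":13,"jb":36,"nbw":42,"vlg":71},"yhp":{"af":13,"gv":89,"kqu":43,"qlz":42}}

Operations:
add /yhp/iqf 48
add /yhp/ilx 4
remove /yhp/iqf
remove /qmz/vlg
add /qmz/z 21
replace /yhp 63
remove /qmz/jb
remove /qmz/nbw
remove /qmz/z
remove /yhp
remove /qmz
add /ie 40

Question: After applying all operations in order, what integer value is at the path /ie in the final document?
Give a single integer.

Answer: 40

Derivation:
After op 1 (add /yhp/iqf 48): {"qmz":{"icc":13,"jb":36,"nbw":42,"vlg":71},"yhp":{"af":13,"gv":89,"iqf":48,"kqu":43,"qlz":42}}
After op 2 (add /yhp/ilx 4): {"qmz":{"icc":13,"jb":36,"nbw":42,"vlg":71},"yhp":{"af":13,"gv":89,"ilx":4,"iqf":48,"kqu":43,"qlz":42}}
After op 3 (remove /yhp/iqf): {"qmz":{"icc":13,"jb":36,"nbw":42,"vlg":71},"yhp":{"af":13,"gv":89,"ilx":4,"kqu":43,"qlz":42}}
After op 4 (remove /qmz/vlg): {"qmz":{"icc":13,"jb":36,"nbw":42},"yhp":{"af":13,"gv":89,"ilx":4,"kqu":43,"qlz":42}}
After op 5 (add /qmz/z 21): {"qmz":{"icc":13,"jb":36,"nbw":42,"z":21},"yhp":{"af":13,"gv":89,"ilx":4,"kqu":43,"qlz":42}}
After op 6 (replace /yhp 63): {"qmz":{"icc":13,"jb":36,"nbw":42,"z":21},"yhp":63}
After op 7 (remove /qmz/jb): {"qmz":{"icc":13,"nbw":42,"z":21},"yhp":63}
After op 8 (remove /qmz/nbw): {"qmz":{"icc":13,"z":21},"yhp":63}
After op 9 (remove /qmz/z): {"qmz":{"icc":13},"yhp":63}
After op 10 (remove /yhp): {"qmz":{"icc":13}}
After op 11 (remove /qmz): {}
After op 12 (add /ie 40): {"ie":40}
Value at /ie: 40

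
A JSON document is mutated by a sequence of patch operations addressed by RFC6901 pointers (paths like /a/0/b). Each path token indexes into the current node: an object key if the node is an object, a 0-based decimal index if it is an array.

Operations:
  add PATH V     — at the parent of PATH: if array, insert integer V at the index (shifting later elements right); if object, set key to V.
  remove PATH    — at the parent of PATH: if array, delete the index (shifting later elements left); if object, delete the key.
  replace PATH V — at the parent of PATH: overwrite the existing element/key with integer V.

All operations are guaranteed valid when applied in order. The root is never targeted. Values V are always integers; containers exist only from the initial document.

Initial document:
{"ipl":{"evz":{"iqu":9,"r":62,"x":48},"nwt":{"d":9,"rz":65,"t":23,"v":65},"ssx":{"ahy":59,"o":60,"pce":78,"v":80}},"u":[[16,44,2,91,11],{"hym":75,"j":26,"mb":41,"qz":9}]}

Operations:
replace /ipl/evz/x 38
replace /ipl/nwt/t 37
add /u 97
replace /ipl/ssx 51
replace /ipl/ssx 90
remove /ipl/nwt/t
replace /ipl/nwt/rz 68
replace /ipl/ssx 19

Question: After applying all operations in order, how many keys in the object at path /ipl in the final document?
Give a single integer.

After op 1 (replace /ipl/evz/x 38): {"ipl":{"evz":{"iqu":9,"r":62,"x":38},"nwt":{"d":9,"rz":65,"t":23,"v":65},"ssx":{"ahy":59,"o":60,"pce":78,"v":80}},"u":[[16,44,2,91,11],{"hym":75,"j":26,"mb":41,"qz":9}]}
After op 2 (replace /ipl/nwt/t 37): {"ipl":{"evz":{"iqu":9,"r":62,"x":38},"nwt":{"d":9,"rz":65,"t":37,"v":65},"ssx":{"ahy":59,"o":60,"pce":78,"v":80}},"u":[[16,44,2,91,11],{"hym":75,"j":26,"mb":41,"qz":9}]}
After op 3 (add /u 97): {"ipl":{"evz":{"iqu":9,"r":62,"x":38},"nwt":{"d":9,"rz":65,"t":37,"v":65},"ssx":{"ahy":59,"o":60,"pce":78,"v":80}},"u":97}
After op 4 (replace /ipl/ssx 51): {"ipl":{"evz":{"iqu":9,"r":62,"x":38},"nwt":{"d":9,"rz":65,"t":37,"v":65},"ssx":51},"u":97}
After op 5 (replace /ipl/ssx 90): {"ipl":{"evz":{"iqu":9,"r":62,"x":38},"nwt":{"d":9,"rz":65,"t":37,"v":65},"ssx":90},"u":97}
After op 6 (remove /ipl/nwt/t): {"ipl":{"evz":{"iqu":9,"r":62,"x":38},"nwt":{"d":9,"rz":65,"v":65},"ssx":90},"u":97}
After op 7 (replace /ipl/nwt/rz 68): {"ipl":{"evz":{"iqu":9,"r":62,"x":38},"nwt":{"d":9,"rz":68,"v":65},"ssx":90},"u":97}
After op 8 (replace /ipl/ssx 19): {"ipl":{"evz":{"iqu":9,"r":62,"x":38},"nwt":{"d":9,"rz":68,"v":65},"ssx":19},"u":97}
Size at path /ipl: 3

Answer: 3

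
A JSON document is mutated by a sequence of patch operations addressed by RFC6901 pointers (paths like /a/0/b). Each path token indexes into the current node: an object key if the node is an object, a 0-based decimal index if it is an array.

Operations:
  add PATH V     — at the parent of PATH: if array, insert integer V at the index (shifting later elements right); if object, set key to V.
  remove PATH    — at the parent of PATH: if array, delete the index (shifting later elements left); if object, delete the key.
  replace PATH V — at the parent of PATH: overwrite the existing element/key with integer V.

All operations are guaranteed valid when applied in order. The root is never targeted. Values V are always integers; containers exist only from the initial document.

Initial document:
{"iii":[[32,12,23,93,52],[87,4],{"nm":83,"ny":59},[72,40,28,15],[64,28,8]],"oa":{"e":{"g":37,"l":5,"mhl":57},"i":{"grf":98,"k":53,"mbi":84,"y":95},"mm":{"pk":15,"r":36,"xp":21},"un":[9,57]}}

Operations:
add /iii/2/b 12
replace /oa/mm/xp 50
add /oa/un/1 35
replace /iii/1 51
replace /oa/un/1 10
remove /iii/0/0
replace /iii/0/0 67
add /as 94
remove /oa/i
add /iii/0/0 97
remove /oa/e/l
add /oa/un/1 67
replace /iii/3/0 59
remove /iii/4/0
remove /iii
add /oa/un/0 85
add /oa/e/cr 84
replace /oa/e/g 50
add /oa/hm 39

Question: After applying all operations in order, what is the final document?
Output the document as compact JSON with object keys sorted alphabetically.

Answer: {"as":94,"oa":{"e":{"cr":84,"g":50,"mhl":57},"hm":39,"mm":{"pk":15,"r":36,"xp":50},"un":[85,9,67,10,57]}}

Derivation:
After op 1 (add /iii/2/b 12): {"iii":[[32,12,23,93,52],[87,4],{"b":12,"nm":83,"ny":59},[72,40,28,15],[64,28,8]],"oa":{"e":{"g":37,"l":5,"mhl":57},"i":{"grf":98,"k":53,"mbi":84,"y":95},"mm":{"pk":15,"r":36,"xp":21},"un":[9,57]}}
After op 2 (replace /oa/mm/xp 50): {"iii":[[32,12,23,93,52],[87,4],{"b":12,"nm":83,"ny":59},[72,40,28,15],[64,28,8]],"oa":{"e":{"g":37,"l":5,"mhl":57},"i":{"grf":98,"k":53,"mbi":84,"y":95},"mm":{"pk":15,"r":36,"xp":50},"un":[9,57]}}
After op 3 (add /oa/un/1 35): {"iii":[[32,12,23,93,52],[87,4],{"b":12,"nm":83,"ny":59},[72,40,28,15],[64,28,8]],"oa":{"e":{"g":37,"l":5,"mhl":57},"i":{"grf":98,"k":53,"mbi":84,"y":95},"mm":{"pk":15,"r":36,"xp":50},"un":[9,35,57]}}
After op 4 (replace /iii/1 51): {"iii":[[32,12,23,93,52],51,{"b":12,"nm":83,"ny":59},[72,40,28,15],[64,28,8]],"oa":{"e":{"g":37,"l":5,"mhl":57},"i":{"grf":98,"k":53,"mbi":84,"y":95},"mm":{"pk":15,"r":36,"xp":50},"un":[9,35,57]}}
After op 5 (replace /oa/un/1 10): {"iii":[[32,12,23,93,52],51,{"b":12,"nm":83,"ny":59},[72,40,28,15],[64,28,8]],"oa":{"e":{"g":37,"l":5,"mhl":57},"i":{"grf":98,"k":53,"mbi":84,"y":95},"mm":{"pk":15,"r":36,"xp":50},"un":[9,10,57]}}
After op 6 (remove /iii/0/0): {"iii":[[12,23,93,52],51,{"b":12,"nm":83,"ny":59},[72,40,28,15],[64,28,8]],"oa":{"e":{"g":37,"l":5,"mhl":57},"i":{"grf":98,"k":53,"mbi":84,"y":95},"mm":{"pk":15,"r":36,"xp":50},"un":[9,10,57]}}
After op 7 (replace /iii/0/0 67): {"iii":[[67,23,93,52],51,{"b":12,"nm":83,"ny":59},[72,40,28,15],[64,28,8]],"oa":{"e":{"g":37,"l":5,"mhl":57},"i":{"grf":98,"k":53,"mbi":84,"y":95},"mm":{"pk":15,"r":36,"xp":50},"un":[9,10,57]}}
After op 8 (add /as 94): {"as":94,"iii":[[67,23,93,52],51,{"b":12,"nm":83,"ny":59},[72,40,28,15],[64,28,8]],"oa":{"e":{"g":37,"l":5,"mhl":57},"i":{"grf":98,"k":53,"mbi":84,"y":95},"mm":{"pk":15,"r":36,"xp":50},"un":[9,10,57]}}
After op 9 (remove /oa/i): {"as":94,"iii":[[67,23,93,52],51,{"b":12,"nm":83,"ny":59},[72,40,28,15],[64,28,8]],"oa":{"e":{"g":37,"l":5,"mhl":57},"mm":{"pk":15,"r":36,"xp":50},"un":[9,10,57]}}
After op 10 (add /iii/0/0 97): {"as":94,"iii":[[97,67,23,93,52],51,{"b":12,"nm":83,"ny":59},[72,40,28,15],[64,28,8]],"oa":{"e":{"g":37,"l":5,"mhl":57},"mm":{"pk":15,"r":36,"xp":50},"un":[9,10,57]}}
After op 11 (remove /oa/e/l): {"as":94,"iii":[[97,67,23,93,52],51,{"b":12,"nm":83,"ny":59},[72,40,28,15],[64,28,8]],"oa":{"e":{"g":37,"mhl":57},"mm":{"pk":15,"r":36,"xp":50},"un":[9,10,57]}}
After op 12 (add /oa/un/1 67): {"as":94,"iii":[[97,67,23,93,52],51,{"b":12,"nm":83,"ny":59},[72,40,28,15],[64,28,8]],"oa":{"e":{"g":37,"mhl":57},"mm":{"pk":15,"r":36,"xp":50},"un":[9,67,10,57]}}
After op 13 (replace /iii/3/0 59): {"as":94,"iii":[[97,67,23,93,52],51,{"b":12,"nm":83,"ny":59},[59,40,28,15],[64,28,8]],"oa":{"e":{"g":37,"mhl":57},"mm":{"pk":15,"r":36,"xp":50},"un":[9,67,10,57]}}
After op 14 (remove /iii/4/0): {"as":94,"iii":[[97,67,23,93,52],51,{"b":12,"nm":83,"ny":59},[59,40,28,15],[28,8]],"oa":{"e":{"g":37,"mhl":57},"mm":{"pk":15,"r":36,"xp":50},"un":[9,67,10,57]}}
After op 15 (remove /iii): {"as":94,"oa":{"e":{"g":37,"mhl":57},"mm":{"pk":15,"r":36,"xp":50},"un":[9,67,10,57]}}
After op 16 (add /oa/un/0 85): {"as":94,"oa":{"e":{"g":37,"mhl":57},"mm":{"pk":15,"r":36,"xp":50},"un":[85,9,67,10,57]}}
After op 17 (add /oa/e/cr 84): {"as":94,"oa":{"e":{"cr":84,"g":37,"mhl":57},"mm":{"pk":15,"r":36,"xp":50},"un":[85,9,67,10,57]}}
After op 18 (replace /oa/e/g 50): {"as":94,"oa":{"e":{"cr":84,"g":50,"mhl":57},"mm":{"pk":15,"r":36,"xp":50},"un":[85,9,67,10,57]}}
After op 19 (add /oa/hm 39): {"as":94,"oa":{"e":{"cr":84,"g":50,"mhl":57},"hm":39,"mm":{"pk":15,"r":36,"xp":50},"un":[85,9,67,10,57]}}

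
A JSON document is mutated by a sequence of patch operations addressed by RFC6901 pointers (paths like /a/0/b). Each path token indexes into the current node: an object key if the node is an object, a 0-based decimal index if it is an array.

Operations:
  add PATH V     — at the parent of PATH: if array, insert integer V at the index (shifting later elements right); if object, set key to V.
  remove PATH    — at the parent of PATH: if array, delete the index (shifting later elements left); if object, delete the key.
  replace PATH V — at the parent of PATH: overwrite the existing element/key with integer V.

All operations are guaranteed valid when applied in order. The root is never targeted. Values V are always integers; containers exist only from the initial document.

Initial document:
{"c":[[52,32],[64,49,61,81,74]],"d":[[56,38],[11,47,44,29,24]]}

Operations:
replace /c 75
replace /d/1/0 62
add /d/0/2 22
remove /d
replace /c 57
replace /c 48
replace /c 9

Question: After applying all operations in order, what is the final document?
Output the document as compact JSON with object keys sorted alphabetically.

After op 1 (replace /c 75): {"c":75,"d":[[56,38],[11,47,44,29,24]]}
After op 2 (replace /d/1/0 62): {"c":75,"d":[[56,38],[62,47,44,29,24]]}
After op 3 (add /d/0/2 22): {"c":75,"d":[[56,38,22],[62,47,44,29,24]]}
After op 4 (remove /d): {"c":75}
After op 5 (replace /c 57): {"c":57}
After op 6 (replace /c 48): {"c":48}
After op 7 (replace /c 9): {"c":9}

Answer: {"c":9}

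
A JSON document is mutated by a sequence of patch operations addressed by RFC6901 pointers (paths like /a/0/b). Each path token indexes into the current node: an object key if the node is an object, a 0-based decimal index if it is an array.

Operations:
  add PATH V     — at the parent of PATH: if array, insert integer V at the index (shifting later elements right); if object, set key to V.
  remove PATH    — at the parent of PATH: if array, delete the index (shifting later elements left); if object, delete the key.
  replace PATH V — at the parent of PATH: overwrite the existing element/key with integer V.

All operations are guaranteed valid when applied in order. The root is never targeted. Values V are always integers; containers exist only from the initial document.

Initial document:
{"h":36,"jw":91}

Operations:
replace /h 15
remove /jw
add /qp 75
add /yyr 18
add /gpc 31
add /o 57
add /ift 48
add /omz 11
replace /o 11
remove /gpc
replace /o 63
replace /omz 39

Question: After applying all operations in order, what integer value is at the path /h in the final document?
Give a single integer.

Answer: 15

Derivation:
After op 1 (replace /h 15): {"h":15,"jw":91}
After op 2 (remove /jw): {"h":15}
After op 3 (add /qp 75): {"h":15,"qp":75}
After op 4 (add /yyr 18): {"h":15,"qp":75,"yyr":18}
After op 5 (add /gpc 31): {"gpc":31,"h":15,"qp":75,"yyr":18}
After op 6 (add /o 57): {"gpc":31,"h":15,"o":57,"qp":75,"yyr":18}
After op 7 (add /ift 48): {"gpc":31,"h":15,"ift":48,"o":57,"qp":75,"yyr":18}
After op 8 (add /omz 11): {"gpc":31,"h":15,"ift":48,"o":57,"omz":11,"qp":75,"yyr":18}
After op 9 (replace /o 11): {"gpc":31,"h":15,"ift":48,"o":11,"omz":11,"qp":75,"yyr":18}
After op 10 (remove /gpc): {"h":15,"ift":48,"o":11,"omz":11,"qp":75,"yyr":18}
After op 11 (replace /o 63): {"h":15,"ift":48,"o":63,"omz":11,"qp":75,"yyr":18}
After op 12 (replace /omz 39): {"h":15,"ift":48,"o":63,"omz":39,"qp":75,"yyr":18}
Value at /h: 15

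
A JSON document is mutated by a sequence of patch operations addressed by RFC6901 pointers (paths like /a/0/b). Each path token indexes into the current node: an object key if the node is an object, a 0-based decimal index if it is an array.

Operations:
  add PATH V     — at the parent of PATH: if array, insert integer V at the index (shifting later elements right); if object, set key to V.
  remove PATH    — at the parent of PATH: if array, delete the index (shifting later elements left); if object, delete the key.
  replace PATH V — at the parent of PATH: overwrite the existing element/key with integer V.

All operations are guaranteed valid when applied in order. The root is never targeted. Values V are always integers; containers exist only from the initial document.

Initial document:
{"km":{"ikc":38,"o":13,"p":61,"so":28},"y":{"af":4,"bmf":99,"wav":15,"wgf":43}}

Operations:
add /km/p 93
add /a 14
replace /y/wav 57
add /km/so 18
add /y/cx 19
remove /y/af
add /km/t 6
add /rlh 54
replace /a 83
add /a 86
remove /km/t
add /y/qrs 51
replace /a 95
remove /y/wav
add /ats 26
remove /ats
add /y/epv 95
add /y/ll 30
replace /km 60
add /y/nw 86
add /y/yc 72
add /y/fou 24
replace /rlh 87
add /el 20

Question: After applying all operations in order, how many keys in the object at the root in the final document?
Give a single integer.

Answer: 5

Derivation:
After op 1 (add /km/p 93): {"km":{"ikc":38,"o":13,"p":93,"so":28},"y":{"af":4,"bmf":99,"wav":15,"wgf":43}}
After op 2 (add /a 14): {"a":14,"km":{"ikc":38,"o":13,"p":93,"so":28},"y":{"af":4,"bmf":99,"wav":15,"wgf":43}}
After op 3 (replace /y/wav 57): {"a":14,"km":{"ikc":38,"o":13,"p":93,"so":28},"y":{"af":4,"bmf":99,"wav":57,"wgf":43}}
After op 4 (add /km/so 18): {"a":14,"km":{"ikc":38,"o":13,"p":93,"so":18},"y":{"af":4,"bmf":99,"wav":57,"wgf":43}}
After op 5 (add /y/cx 19): {"a":14,"km":{"ikc":38,"o":13,"p":93,"so":18},"y":{"af":4,"bmf":99,"cx":19,"wav":57,"wgf":43}}
After op 6 (remove /y/af): {"a":14,"km":{"ikc":38,"o":13,"p":93,"so":18},"y":{"bmf":99,"cx":19,"wav":57,"wgf":43}}
After op 7 (add /km/t 6): {"a":14,"km":{"ikc":38,"o":13,"p":93,"so":18,"t":6},"y":{"bmf":99,"cx":19,"wav":57,"wgf":43}}
After op 8 (add /rlh 54): {"a":14,"km":{"ikc":38,"o":13,"p":93,"so":18,"t":6},"rlh":54,"y":{"bmf":99,"cx":19,"wav":57,"wgf":43}}
After op 9 (replace /a 83): {"a":83,"km":{"ikc":38,"o":13,"p":93,"so":18,"t":6},"rlh":54,"y":{"bmf":99,"cx":19,"wav":57,"wgf":43}}
After op 10 (add /a 86): {"a":86,"km":{"ikc":38,"o":13,"p":93,"so":18,"t":6},"rlh":54,"y":{"bmf":99,"cx":19,"wav":57,"wgf":43}}
After op 11 (remove /km/t): {"a":86,"km":{"ikc":38,"o":13,"p":93,"so":18},"rlh":54,"y":{"bmf":99,"cx":19,"wav":57,"wgf":43}}
After op 12 (add /y/qrs 51): {"a":86,"km":{"ikc":38,"o":13,"p":93,"so":18},"rlh":54,"y":{"bmf":99,"cx":19,"qrs":51,"wav":57,"wgf":43}}
After op 13 (replace /a 95): {"a":95,"km":{"ikc":38,"o":13,"p":93,"so":18},"rlh":54,"y":{"bmf":99,"cx":19,"qrs":51,"wav":57,"wgf":43}}
After op 14 (remove /y/wav): {"a":95,"km":{"ikc":38,"o":13,"p":93,"so":18},"rlh":54,"y":{"bmf":99,"cx":19,"qrs":51,"wgf":43}}
After op 15 (add /ats 26): {"a":95,"ats":26,"km":{"ikc":38,"o":13,"p":93,"so":18},"rlh":54,"y":{"bmf":99,"cx":19,"qrs":51,"wgf":43}}
After op 16 (remove /ats): {"a":95,"km":{"ikc":38,"o":13,"p":93,"so":18},"rlh":54,"y":{"bmf":99,"cx":19,"qrs":51,"wgf":43}}
After op 17 (add /y/epv 95): {"a":95,"km":{"ikc":38,"o":13,"p":93,"so":18},"rlh":54,"y":{"bmf":99,"cx":19,"epv":95,"qrs":51,"wgf":43}}
After op 18 (add /y/ll 30): {"a":95,"km":{"ikc":38,"o":13,"p":93,"so":18},"rlh":54,"y":{"bmf":99,"cx":19,"epv":95,"ll":30,"qrs":51,"wgf":43}}
After op 19 (replace /km 60): {"a":95,"km":60,"rlh":54,"y":{"bmf":99,"cx":19,"epv":95,"ll":30,"qrs":51,"wgf":43}}
After op 20 (add /y/nw 86): {"a":95,"km":60,"rlh":54,"y":{"bmf":99,"cx":19,"epv":95,"ll":30,"nw":86,"qrs":51,"wgf":43}}
After op 21 (add /y/yc 72): {"a":95,"km":60,"rlh":54,"y":{"bmf":99,"cx":19,"epv":95,"ll":30,"nw":86,"qrs":51,"wgf":43,"yc":72}}
After op 22 (add /y/fou 24): {"a":95,"km":60,"rlh":54,"y":{"bmf":99,"cx":19,"epv":95,"fou":24,"ll":30,"nw":86,"qrs":51,"wgf":43,"yc":72}}
After op 23 (replace /rlh 87): {"a":95,"km":60,"rlh":87,"y":{"bmf":99,"cx":19,"epv":95,"fou":24,"ll":30,"nw":86,"qrs":51,"wgf":43,"yc":72}}
After op 24 (add /el 20): {"a":95,"el":20,"km":60,"rlh":87,"y":{"bmf":99,"cx":19,"epv":95,"fou":24,"ll":30,"nw":86,"qrs":51,"wgf":43,"yc":72}}
Size at the root: 5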